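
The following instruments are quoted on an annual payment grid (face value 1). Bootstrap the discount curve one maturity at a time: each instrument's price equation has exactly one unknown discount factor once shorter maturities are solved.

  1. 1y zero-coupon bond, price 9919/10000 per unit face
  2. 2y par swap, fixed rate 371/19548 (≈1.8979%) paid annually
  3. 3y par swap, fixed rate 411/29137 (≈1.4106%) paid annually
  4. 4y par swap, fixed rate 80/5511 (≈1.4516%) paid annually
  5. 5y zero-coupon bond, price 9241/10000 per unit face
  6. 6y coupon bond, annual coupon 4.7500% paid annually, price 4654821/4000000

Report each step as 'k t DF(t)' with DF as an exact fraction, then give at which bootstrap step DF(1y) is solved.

step 1 [1y] zero: DF = P = 9919/10000 ≈ 0.991900
step 2 [2y] swap r/1=371/19548: DF=(1 − 371/19548·(0.991900))/(1+371/19548) = 9629/10000 ≈ 0.962900
step 3 [3y] swap r/1=411/29137: DF=(1 − 411/29137·(0.991900+0.962900))/(1+411/29137) = 9589/10000 ≈ 0.958900
step 4 [4y] swap r/1=80/5511: DF=(1 − 80/5511·(0.991900+0.962900+0.958900))/(1+80/5511) = 118/125 ≈ 0.944000
step 5 [5y] zero: DF = P = 9241/10000 ≈ 0.924100
step 6 [6y] bond c/1=19/400: DF=(4654821/4000000 − 19/400·(0.991900+0.962900+0.958900+0.944000+0.924100))/(1+19/400) = 8941/10000 ≈ 0.894100

1 1 9919/10000
2 2 9629/10000
3 3 9589/10000
4 4 118/125
5 5 9241/10000
6 6 8941/10000
DF(1y) is solved at step 1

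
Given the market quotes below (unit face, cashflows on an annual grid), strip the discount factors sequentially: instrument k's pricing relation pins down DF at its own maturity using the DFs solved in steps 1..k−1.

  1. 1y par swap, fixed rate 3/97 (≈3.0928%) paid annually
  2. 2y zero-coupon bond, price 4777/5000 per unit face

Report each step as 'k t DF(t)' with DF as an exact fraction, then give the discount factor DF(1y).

step 1 [1y] swap r/1=3/97: DF=(1 − 3/97·(0))/(1+3/97) = 97/100 ≈ 0.970000
step 2 [2y] zero: DF = P = 4777/5000 ≈ 0.955400

1 1 97/100
2 2 4777/5000
DF(1y) = 97/100 ≈ 0.970000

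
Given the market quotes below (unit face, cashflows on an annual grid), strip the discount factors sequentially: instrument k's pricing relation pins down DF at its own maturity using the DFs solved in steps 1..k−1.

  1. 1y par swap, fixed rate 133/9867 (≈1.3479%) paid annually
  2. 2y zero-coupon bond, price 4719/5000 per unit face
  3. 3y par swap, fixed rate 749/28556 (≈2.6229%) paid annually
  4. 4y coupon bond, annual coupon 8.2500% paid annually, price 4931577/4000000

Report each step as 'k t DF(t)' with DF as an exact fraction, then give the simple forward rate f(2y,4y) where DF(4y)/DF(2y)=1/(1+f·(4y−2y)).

1 1 9867/10000
2 2 4719/5000
3 3 9251/10000
4 4 9213/10000
f(2y,4y) = ((4719/5000)/(9213/10000) − 1)/(2) = 75/6142 ≈ 1.2211%

step 1 [1y] swap r/1=133/9867: DF=(1 − 133/9867·(0))/(1+133/9867) = 9867/10000 ≈ 0.986700
step 2 [2y] zero: DF = P = 4719/5000 ≈ 0.943800
step 3 [3y] swap r/1=749/28556: DF=(1 − 749/28556·(0.986700+0.943800))/(1+749/28556) = 9251/10000 ≈ 0.925100
step 4 [4y] bond c/1=33/400: DF=(4931577/4000000 − 33/400·(0.986700+0.943800+0.925100))/(1+33/400) = 9213/10000 ≈ 0.921300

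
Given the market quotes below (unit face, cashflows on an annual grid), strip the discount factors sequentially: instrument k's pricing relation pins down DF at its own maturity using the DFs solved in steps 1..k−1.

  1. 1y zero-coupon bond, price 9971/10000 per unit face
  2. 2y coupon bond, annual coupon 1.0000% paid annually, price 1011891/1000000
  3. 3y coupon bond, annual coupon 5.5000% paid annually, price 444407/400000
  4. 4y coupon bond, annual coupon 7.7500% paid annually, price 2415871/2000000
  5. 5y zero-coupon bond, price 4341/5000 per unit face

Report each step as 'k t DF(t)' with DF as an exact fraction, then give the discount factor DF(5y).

step 1 [1y] zero: DF = P = 9971/10000 ≈ 0.997100
step 2 [2y] bond c/1=1/100: DF=(1011891/1000000 − 1/100·(0.997100))/(1+1/100) = 124/125 ≈ 0.992000
step 3 [3y] bond c/1=11/200: DF=(444407/400000 − 11/200·(0.997100+0.992000))/(1+11/200) = 4747/5000 ≈ 0.949400
step 4 [4y] bond c/1=31/400: DF=(2415871/2000000 − 31/400·(0.997100+0.992000+0.949400))/(1+31/400) = 9097/10000 ≈ 0.909700
step 5 [5y] zero: DF = P = 4341/5000 ≈ 0.868200

1 1 9971/10000
2 2 124/125
3 3 4747/5000
4 4 9097/10000
5 5 4341/5000
DF(5y) = 4341/5000 ≈ 0.868200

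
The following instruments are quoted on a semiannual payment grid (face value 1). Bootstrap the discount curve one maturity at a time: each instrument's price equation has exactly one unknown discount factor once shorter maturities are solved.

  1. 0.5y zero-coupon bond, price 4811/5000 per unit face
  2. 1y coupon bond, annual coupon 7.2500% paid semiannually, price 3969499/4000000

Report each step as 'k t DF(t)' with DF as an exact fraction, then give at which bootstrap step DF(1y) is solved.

1 1/2 4811/5000
2 1 231/250
DF(1y) is solved at step 2

step 1 [0.5y] zero: DF = P = 4811/5000 ≈ 0.962200
step 2 [1y] bond c/2=29/800: DF=(3969499/4000000 − 29/800·(0.962200))/(1+29/800) = 231/250 ≈ 0.924000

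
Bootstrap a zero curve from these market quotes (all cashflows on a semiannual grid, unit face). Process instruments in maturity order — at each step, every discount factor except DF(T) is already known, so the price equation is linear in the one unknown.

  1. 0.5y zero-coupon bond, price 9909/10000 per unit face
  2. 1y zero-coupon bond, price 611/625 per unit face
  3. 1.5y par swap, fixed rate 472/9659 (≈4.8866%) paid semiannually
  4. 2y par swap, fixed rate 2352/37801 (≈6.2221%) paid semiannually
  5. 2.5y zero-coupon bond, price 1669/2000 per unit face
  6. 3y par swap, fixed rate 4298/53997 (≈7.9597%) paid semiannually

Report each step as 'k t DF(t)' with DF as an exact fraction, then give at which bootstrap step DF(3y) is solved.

step 1 [0.5y] zero: DF = P = 9909/10000 ≈ 0.990900
step 2 [1y] zero: DF = P = 611/625 ≈ 0.977600
step 3 [1.5y] swap r/2=236/9659: DF=(1 − 236/9659·(0.990900+0.977600))/(1+236/9659) = 2323/2500 ≈ 0.929200
step 4 [2y] swap r/2=1176/37801: DF=(1 − 1176/37801·(0.990900+0.977600+0.929200))/(1+1176/37801) = 1103/1250 ≈ 0.882400
step 5 [2.5y] zero: DF = P = 1669/2000 ≈ 0.834500
step 6 [3y] swap r/2=2149/53997: DF=(1 − 2149/53997·(0.990900+0.977600+0.929200+0.882400+0.834500))/(1+2149/53997) = 7851/10000 ≈ 0.785100

1 1/2 9909/10000
2 1 611/625
3 3/2 2323/2500
4 2 1103/1250
5 5/2 1669/2000
6 3 7851/10000
DF(3y) is solved at step 6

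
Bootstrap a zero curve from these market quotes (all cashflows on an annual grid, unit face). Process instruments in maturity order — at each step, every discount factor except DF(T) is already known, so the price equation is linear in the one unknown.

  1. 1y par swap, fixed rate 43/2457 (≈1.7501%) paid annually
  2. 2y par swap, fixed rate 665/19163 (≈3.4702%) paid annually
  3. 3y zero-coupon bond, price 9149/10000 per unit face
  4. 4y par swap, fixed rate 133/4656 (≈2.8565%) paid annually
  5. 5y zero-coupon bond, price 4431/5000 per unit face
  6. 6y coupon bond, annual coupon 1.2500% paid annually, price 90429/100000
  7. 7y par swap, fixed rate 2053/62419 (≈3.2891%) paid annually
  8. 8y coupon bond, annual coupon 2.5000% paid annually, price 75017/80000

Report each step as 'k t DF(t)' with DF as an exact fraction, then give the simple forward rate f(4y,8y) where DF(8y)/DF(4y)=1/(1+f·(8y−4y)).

step 1 [1y] swap r/1=43/2457: DF=(1 − 43/2457·(0))/(1+43/2457) = 2457/2500 ≈ 0.982800
step 2 [2y] swap r/1=665/19163: DF=(1 − 665/19163·(0.982800))/(1+665/19163) = 1867/2000 ≈ 0.933500
step 3 [3y] zero: DF = P = 9149/10000 ≈ 0.914900
step 4 [4y] swap r/1=133/4656: DF=(1 − 133/4656·(0.982800+0.933500+0.914900))/(1+133/4656) = 1117/1250 ≈ 0.893600
step 5 [5y] zero: DF = P = 4431/5000 ≈ 0.886200
step 6 [6y] bond c/1=1/80: DF=(90429/100000 − 1/80·(0.982800+0.933500+0.914900+0.893600+0.886200))/(1+1/80) = 4181/5000 ≈ 0.836200
step 7 [7y] swap r/1=2053/62419: DF=(1 − 2053/62419·(0.982800+0.933500+0.914900+0.893600+0.886200+0.836200))/(1+2053/62419) = 7947/10000 ≈ 0.794700
step 8 [8y] bond c/1=1/40: DF=(75017/80000 − 1/40·(0.982800+0.933500+0.914900+0.893600+0.886200+0.836200+0.794700))/(1+1/40) = 3813/5000 ≈ 0.762600

1 1 2457/2500
2 2 1867/2000
3 3 9149/10000
4 4 1117/1250
5 5 4431/5000
6 6 4181/5000
7 7 7947/10000
8 8 3813/5000
f(4y,8y) = ((1117/1250)/(3813/5000) − 1)/(4) = 655/15252 ≈ 4.2945%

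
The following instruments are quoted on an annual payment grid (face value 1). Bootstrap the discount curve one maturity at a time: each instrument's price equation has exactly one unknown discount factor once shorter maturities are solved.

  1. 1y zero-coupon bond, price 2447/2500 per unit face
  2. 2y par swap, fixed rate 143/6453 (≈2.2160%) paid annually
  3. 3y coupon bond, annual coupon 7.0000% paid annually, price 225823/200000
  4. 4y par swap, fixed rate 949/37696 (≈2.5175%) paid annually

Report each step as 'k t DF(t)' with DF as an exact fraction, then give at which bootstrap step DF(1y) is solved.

1 1 2447/2500
2 2 9571/10000
3 3 4643/5000
4 4 9051/10000
DF(1y) is solved at step 1

step 1 [1y] zero: DF = P = 2447/2500 ≈ 0.978800
step 2 [2y] swap r/1=143/6453: DF=(1 − 143/6453·(0.978800))/(1+143/6453) = 9571/10000 ≈ 0.957100
step 3 [3y] bond c/1=7/100: DF=(225823/200000 − 7/100·(0.978800+0.957100))/(1+7/100) = 4643/5000 ≈ 0.928600
step 4 [4y] swap r/1=949/37696: DF=(1 − 949/37696·(0.978800+0.957100+0.928600))/(1+949/37696) = 9051/10000 ≈ 0.905100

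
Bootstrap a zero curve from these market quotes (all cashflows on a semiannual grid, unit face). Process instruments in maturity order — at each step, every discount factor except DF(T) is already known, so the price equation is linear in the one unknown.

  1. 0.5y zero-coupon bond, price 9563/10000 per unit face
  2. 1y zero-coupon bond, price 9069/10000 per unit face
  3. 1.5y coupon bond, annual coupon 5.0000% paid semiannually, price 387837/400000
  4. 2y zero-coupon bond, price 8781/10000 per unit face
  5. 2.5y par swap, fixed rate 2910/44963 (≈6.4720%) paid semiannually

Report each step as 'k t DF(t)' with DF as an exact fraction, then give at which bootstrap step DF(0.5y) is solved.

1 1/2 9563/10000
2 1 9069/10000
3 3/2 1801/2000
4 2 8781/10000
5 5/2 1709/2000
DF(0.5y) is solved at step 1

step 1 [0.5y] zero: DF = P = 9563/10000 ≈ 0.956300
step 2 [1y] zero: DF = P = 9069/10000 ≈ 0.906900
step 3 [1.5y] bond c/2=1/40: DF=(387837/400000 − 1/40·(0.956300+0.906900))/(1+1/40) = 1801/2000 ≈ 0.900500
step 4 [2y] zero: DF = P = 8781/10000 ≈ 0.878100
step 5 [2.5y] swap r/2=1455/44963: DF=(1 − 1455/44963·(0.956300+0.906900+0.900500+0.878100))/(1+1455/44963) = 1709/2000 ≈ 0.854500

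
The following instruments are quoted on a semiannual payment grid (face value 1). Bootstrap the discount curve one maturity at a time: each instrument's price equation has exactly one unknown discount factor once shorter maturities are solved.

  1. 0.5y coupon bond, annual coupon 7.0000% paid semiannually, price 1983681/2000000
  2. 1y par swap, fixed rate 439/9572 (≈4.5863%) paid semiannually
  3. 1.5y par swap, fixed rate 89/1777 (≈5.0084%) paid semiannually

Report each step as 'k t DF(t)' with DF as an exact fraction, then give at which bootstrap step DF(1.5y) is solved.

1 1/2 9583/10000
2 1 9561/10000
3 3/2 1161/1250
DF(1.5y) is solved at step 3

step 1 [0.5y] bond c/2=7/200: DF=(1983681/2000000 − 7/200·(0))/(1+7/200) = 9583/10000 ≈ 0.958300
step 2 [1y] swap r/2=439/19144: DF=(1 − 439/19144·(0.958300))/(1+439/19144) = 9561/10000 ≈ 0.956100
step 3 [1.5y] swap r/2=89/3554: DF=(1 − 89/3554·(0.958300+0.956100))/(1+89/3554) = 1161/1250 ≈ 0.928800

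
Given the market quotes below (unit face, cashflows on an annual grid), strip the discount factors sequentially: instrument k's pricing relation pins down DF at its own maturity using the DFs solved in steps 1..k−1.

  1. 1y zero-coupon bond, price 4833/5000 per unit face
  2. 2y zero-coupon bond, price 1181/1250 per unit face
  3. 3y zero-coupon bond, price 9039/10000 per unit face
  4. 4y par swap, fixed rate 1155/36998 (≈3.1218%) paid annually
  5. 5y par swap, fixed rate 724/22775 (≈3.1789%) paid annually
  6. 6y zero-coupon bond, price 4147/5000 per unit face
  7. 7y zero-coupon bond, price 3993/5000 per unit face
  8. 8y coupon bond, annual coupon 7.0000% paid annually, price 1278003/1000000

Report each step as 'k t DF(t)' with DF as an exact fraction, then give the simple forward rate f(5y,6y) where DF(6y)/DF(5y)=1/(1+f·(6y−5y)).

step 1 [1y] zero: DF = P = 4833/5000 ≈ 0.966600
step 2 [2y] zero: DF = P = 1181/1250 ≈ 0.944800
step 3 [3y] zero: DF = P = 9039/10000 ≈ 0.903900
step 4 [4y] swap r/1=1155/36998: DF=(1 − 1155/36998·(0.966600+0.944800+0.903900))/(1+1155/36998) = 1769/2000 ≈ 0.884500
step 5 [5y] swap r/1=724/22775: DF=(1 − 724/22775·(0.966600+0.944800+0.903900+0.884500))/(1+724/22775) = 1069/1250 ≈ 0.855200
step 6 [6y] zero: DF = P = 4147/5000 ≈ 0.829400
step 7 [7y] zero: DF = P = 3993/5000 ≈ 0.798600
step 8 [8y] bond c/1=7/100: DF=(1278003/1000000 − 7/100·(0.966600+0.944800+0.903900+0.884500+0.855200+0.829400+0.798600))/(1+7/100) = 7899/10000 ≈ 0.789900

1 1 4833/5000
2 2 1181/1250
3 3 9039/10000
4 4 1769/2000
5 5 1069/1250
6 6 4147/5000
7 7 3993/5000
8 8 7899/10000
f(5y,6y) = ((1069/1250)/(4147/5000) − 1)/(1) = 129/4147 ≈ 3.1107%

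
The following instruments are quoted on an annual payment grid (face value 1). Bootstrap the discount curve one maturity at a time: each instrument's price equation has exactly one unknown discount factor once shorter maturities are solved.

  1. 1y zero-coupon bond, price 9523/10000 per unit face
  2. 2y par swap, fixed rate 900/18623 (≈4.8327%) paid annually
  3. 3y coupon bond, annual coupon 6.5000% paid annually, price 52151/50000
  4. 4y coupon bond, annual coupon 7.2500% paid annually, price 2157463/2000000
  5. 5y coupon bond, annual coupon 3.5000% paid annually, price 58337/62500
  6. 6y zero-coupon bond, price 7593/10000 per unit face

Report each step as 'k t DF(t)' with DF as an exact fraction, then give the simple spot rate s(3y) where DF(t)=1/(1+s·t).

1 1 9523/10000
2 2 91/100
3 3 8657/10000
4 4 4107/5000
5 5 3909/5000
6 6 7593/10000
s(3y) = (1/(8657/10000) − 1)/(3) = 1343/25971 ≈ 5.1712%

step 1 [1y] zero: DF = P = 9523/10000 ≈ 0.952300
step 2 [2y] swap r/1=900/18623: DF=(1 − 900/18623·(0.952300))/(1+900/18623) = 91/100 ≈ 0.910000
step 3 [3y] bond c/1=13/200: DF=(52151/50000 − 13/200·(0.952300+0.910000))/(1+13/200) = 8657/10000 ≈ 0.865700
step 4 [4y] bond c/1=29/400: DF=(2157463/2000000 − 29/400·(0.952300+0.910000+0.865700))/(1+29/400) = 4107/5000 ≈ 0.821400
step 5 [5y] bond c/1=7/200: DF=(58337/62500 − 7/200·(0.952300+0.910000+0.865700+0.821400))/(1+7/200) = 3909/5000 ≈ 0.781800
step 6 [6y] zero: DF = P = 7593/10000 ≈ 0.759300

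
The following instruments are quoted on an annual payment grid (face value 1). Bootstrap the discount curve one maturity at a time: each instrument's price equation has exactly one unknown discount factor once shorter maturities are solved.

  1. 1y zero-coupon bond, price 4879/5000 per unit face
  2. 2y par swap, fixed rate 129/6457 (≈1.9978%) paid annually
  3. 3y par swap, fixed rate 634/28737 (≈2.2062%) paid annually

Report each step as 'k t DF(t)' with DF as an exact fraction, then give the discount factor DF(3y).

step 1 [1y] zero: DF = P = 4879/5000 ≈ 0.975800
step 2 [2y] swap r/1=129/6457: DF=(1 − 129/6457·(0.975800))/(1+129/6457) = 9613/10000 ≈ 0.961300
step 3 [3y] swap r/1=634/28737: DF=(1 − 634/28737·(0.975800+0.961300))/(1+634/28737) = 4683/5000 ≈ 0.936600

1 1 4879/5000
2 2 9613/10000
3 3 4683/5000
DF(3y) = 4683/5000 ≈ 0.936600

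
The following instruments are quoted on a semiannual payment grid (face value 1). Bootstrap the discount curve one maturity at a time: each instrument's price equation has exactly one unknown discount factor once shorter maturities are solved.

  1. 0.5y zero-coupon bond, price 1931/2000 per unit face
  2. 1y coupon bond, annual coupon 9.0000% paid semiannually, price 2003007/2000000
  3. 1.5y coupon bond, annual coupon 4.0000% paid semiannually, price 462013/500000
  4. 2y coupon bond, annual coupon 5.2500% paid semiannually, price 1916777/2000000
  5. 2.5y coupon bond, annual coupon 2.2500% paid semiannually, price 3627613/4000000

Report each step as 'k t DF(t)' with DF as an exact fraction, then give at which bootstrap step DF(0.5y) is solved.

1 1/2 1931/2000
2 1 573/625
3 3/2 869/1000
4 2 1727/2000
5 5/2 4283/5000
DF(0.5y) is solved at step 1

step 1 [0.5y] zero: DF = P = 1931/2000 ≈ 0.965500
step 2 [1y] bond c/2=9/200: DF=(2003007/2000000 − 9/200·(0.965500))/(1+9/200) = 573/625 ≈ 0.916800
step 3 [1.5y] bond c/2=1/50: DF=(462013/500000 − 1/50·(0.965500+0.916800))/(1+1/50) = 869/1000 ≈ 0.869000
step 4 [2y] bond c/2=21/800: DF=(1916777/2000000 − 21/800·(0.965500+0.916800+0.869000))/(1+21/800) = 1727/2000 ≈ 0.863500
step 5 [2.5y] bond c/2=9/800: DF=(3627613/4000000 − 9/800·(0.965500+0.916800+0.869000+0.863500))/(1+9/800) = 4283/5000 ≈ 0.856600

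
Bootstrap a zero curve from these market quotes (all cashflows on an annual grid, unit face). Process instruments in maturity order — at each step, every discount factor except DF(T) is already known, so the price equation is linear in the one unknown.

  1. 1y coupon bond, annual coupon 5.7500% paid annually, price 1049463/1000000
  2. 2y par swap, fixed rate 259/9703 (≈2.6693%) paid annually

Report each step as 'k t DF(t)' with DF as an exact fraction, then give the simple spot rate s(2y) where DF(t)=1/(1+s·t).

1 1 2481/2500
2 2 4741/5000
s(2y) = (1/(4741/5000) − 1)/(2) = 259/9482 ≈ 2.7315%

step 1 [1y] bond c/1=23/400: DF=(1049463/1000000 − 23/400·(0))/(1+23/400) = 2481/2500 ≈ 0.992400
step 2 [2y] swap r/1=259/9703: DF=(1 − 259/9703·(0.992400))/(1+259/9703) = 4741/5000 ≈ 0.948200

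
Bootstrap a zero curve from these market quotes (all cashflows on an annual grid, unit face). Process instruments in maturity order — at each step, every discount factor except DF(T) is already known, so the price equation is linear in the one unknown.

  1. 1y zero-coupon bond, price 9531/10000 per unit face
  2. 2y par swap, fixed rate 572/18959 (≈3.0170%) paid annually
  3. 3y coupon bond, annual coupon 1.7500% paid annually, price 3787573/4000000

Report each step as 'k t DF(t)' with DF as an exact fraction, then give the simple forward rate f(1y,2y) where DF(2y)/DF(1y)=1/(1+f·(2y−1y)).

step 1 [1y] zero: DF = P = 9531/10000 ≈ 0.953100
step 2 [2y] swap r/1=572/18959: DF=(1 − 572/18959·(0.953100))/(1+572/18959) = 2357/2500 ≈ 0.942800
step 3 [3y] bond c/1=7/400: DF=(3787573/4000000 − 7/400·(0.953100+0.942800))/(1+7/400) = 449/500 ≈ 0.898000

1 1 9531/10000
2 2 2357/2500
3 3 449/500
f(1y,2y) = ((9531/10000)/(2357/2500) − 1)/(1) = 103/9428 ≈ 1.0925%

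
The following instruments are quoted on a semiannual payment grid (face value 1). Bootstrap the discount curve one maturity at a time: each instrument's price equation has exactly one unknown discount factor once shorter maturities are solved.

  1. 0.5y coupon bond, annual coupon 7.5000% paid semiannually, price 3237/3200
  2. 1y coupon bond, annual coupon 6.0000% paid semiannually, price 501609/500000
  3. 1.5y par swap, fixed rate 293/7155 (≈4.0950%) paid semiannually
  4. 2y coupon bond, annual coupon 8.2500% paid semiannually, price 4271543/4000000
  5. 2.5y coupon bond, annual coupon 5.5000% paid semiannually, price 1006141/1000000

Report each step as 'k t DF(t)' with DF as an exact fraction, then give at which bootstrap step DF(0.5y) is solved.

step 1 [0.5y] bond c/2=3/80: DF=(3237/3200 − 3/80·(0))/(1+3/80) = 39/40 ≈ 0.975000
step 2 [1y] bond c/2=3/100: DF=(501609/500000 − 3/100·(0.975000))/(1+3/100) = 591/625 ≈ 0.945600
step 3 [1.5y] swap r/2=293/14310: DF=(1 − 293/14310·(0.975000+0.945600))/(1+293/14310) = 4707/5000 ≈ 0.941400
step 4 [2y] bond c/2=33/800: DF=(4271543/4000000 − 33/800·(0.975000+0.945600+0.941400))/(1+33/800) = 4561/5000 ≈ 0.912200
step 5 [2.5y] bond c/2=11/400: DF=(1006141/1000000 − 11/400·(0.975000+0.945600+0.941400+0.912200))/(1+11/400) = 4391/5000 ≈ 0.878200

1 1/2 39/40
2 1 591/625
3 3/2 4707/5000
4 2 4561/5000
5 5/2 4391/5000
DF(0.5y) is solved at step 1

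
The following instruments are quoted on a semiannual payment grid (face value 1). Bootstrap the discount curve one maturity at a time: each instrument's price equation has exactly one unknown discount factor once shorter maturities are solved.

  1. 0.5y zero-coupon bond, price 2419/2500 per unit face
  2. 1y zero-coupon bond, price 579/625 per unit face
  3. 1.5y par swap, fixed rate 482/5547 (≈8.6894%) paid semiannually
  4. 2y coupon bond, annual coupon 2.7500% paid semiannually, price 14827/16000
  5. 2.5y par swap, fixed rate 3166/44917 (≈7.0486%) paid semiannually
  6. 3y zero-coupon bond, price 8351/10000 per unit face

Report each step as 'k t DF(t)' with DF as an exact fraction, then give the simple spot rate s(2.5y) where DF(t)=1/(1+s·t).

1 1/2 2419/2500
2 1 579/625
3 3/2 1759/2000
4 2 1753/2000
5 5/2 8417/10000
6 3 8351/10000
s(2.5y) = (1/(8417/10000) − 1)/(5/2) = 3166/42085 ≈ 7.5229%

step 1 [0.5y] zero: DF = P = 2419/2500 ≈ 0.967600
step 2 [1y] zero: DF = P = 579/625 ≈ 0.926400
step 3 [1.5y] swap r/2=241/5547: DF=(1 − 241/5547·(0.967600+0.926400))/(1+241/5547) = 1759/2000 ≈ 0.879500
step 4 [2y] bond c/2=11/800: DF=(14827/16000 − 11/800·(0.967600+0.926400+0.879500))/(1+11/800) = 1753/2000 ≈ 0.876500
step 5 [2.5y] swap r/2=1583/44917: DF=(1 − 1583/44917·(0.967600+0.926400+0.879500+0.876500))/(1+1583/44917) = 8417/10000 ≈ 0.841700
step 6 [3y] zero: DF = P = 8351/10000 ≈ 0.835100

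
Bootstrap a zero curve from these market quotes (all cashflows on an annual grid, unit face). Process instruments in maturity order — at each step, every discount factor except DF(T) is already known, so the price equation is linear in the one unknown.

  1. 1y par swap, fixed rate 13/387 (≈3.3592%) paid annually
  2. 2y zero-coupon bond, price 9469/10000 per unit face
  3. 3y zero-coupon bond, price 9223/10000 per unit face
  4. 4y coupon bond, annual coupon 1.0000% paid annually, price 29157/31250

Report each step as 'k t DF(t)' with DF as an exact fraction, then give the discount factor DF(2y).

step 1 [1y] swap r/1=13/387: DF=(1 − 13/387·(0))/(1+13/387) = 387/400 ≈ 0.967500
step 2 [2y] zero: DF = P = 9469/10000 ≈ 0.946900
step 3 [3y] zero: DF = P = 9223/10000 ≈ 0.922300
step 4 [4y] bond c/1=1/100: DF=(29157/31250 − 1/100·(0.967500+0.946900+0.922300))/(1+1/100) = 8957/10000 ≈ 0.895700

1 1 387/400
2 2 9469/10000
3 3 9223/10000
4 4 8957/10000
DF(2y) = 9469/10000 ≈ 0.946900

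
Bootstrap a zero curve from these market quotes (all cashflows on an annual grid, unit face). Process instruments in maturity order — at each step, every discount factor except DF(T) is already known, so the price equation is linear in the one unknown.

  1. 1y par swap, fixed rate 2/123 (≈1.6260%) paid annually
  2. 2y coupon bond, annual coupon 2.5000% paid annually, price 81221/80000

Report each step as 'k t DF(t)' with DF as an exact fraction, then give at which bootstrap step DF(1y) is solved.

1 1 123/125
2 2 1933/2000
DF(1y) is solved at step 1

step 1 [1y] swap r/1=2/123: DF=(1 − 2/123·(0))/(1+2/123) = 123/125 ≈ 0.984000
step 2 [2y] bond c/1=1/40: DF=(81221/80000 − 1/40·(0.984000))/(1+1/40) = 1933/2000 ≈ 0.966500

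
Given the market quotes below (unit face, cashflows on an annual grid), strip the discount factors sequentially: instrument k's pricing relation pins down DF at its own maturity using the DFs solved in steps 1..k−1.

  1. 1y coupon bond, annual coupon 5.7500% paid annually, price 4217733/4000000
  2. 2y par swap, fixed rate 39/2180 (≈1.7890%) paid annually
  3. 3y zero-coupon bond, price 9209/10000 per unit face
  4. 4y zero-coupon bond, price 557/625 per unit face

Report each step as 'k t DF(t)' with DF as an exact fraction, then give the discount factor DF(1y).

step 1 [1y] bond c/1=23/400: DF=(4217733/4000000 − 23/400·(0))/(1+23/400) = 9971/10000 ≈ 0.997100
step 2 [2y] swap r/1=39/2180: DF=(1 − 39/2180·(0.997100))/(1+39/2180) = 9649/10000 ≈ 0.964900
step 3 [3y] zero: DF = P = 9209/10000 ≈ 0.920900
step 4 [4y] zero: DF = P = 557/625 ≈ 0.891200

1 1 9971/10000
2 2 9649/10000
3 3 9209/10000
4 4 557/625
DF(1y) = 9971/10000 ≈ 0.997100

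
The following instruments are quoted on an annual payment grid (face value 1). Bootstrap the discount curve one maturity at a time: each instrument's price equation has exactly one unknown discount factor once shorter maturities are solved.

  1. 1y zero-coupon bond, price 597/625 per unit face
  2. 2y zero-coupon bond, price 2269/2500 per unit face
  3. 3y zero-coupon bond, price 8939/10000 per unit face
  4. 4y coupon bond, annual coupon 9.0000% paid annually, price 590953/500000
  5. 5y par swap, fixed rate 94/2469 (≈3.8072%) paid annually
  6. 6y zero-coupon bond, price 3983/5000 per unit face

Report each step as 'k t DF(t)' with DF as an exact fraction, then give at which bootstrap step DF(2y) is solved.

1 1 597/625
2 2 2269/2500
3 3 8939/10000
4 4 8567/10000
5 5 2077/2500
6 6 3983/5000
DF(2y) is solved at step 2

step 1 [1y] zero: DF = P = 597/625 ≈ 0.955200
step 2 [2y] zero: DF = P = 2269/2500 ≈ 0.907600
step 3 [3y] zero: DF = P = 8939/10000 ≈ 0.893900
step 4 [4y] bond c/1=9/100: DF=(590953/500000 − 9/100·(0.955200+0.907600+0.893900))/(1+9/100) = 8567/10000 ≈ 0.856700
step 5 [5y] swap r/1=94/2469: DF=(1 − 94/2469·(0.955200+0.907600+0.893900+0.856700))/(1+94/2469) = 2077/2500 ≈ 0.830800
step 6 [6y] zero: DF = P = 3983/5000 ≈ 0.796600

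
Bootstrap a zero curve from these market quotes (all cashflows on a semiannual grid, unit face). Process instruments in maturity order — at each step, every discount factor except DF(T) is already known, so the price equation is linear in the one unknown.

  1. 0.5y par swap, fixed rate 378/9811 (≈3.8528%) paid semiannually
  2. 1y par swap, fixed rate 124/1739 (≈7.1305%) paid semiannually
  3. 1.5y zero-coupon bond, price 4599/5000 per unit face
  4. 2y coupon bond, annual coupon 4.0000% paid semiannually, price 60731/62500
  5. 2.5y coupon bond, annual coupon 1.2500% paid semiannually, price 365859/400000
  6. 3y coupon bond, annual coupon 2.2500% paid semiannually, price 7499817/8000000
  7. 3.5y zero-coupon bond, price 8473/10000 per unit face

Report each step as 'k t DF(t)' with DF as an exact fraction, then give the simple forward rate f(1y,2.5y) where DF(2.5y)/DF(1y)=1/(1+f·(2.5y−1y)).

step 1 [0.5y] swap r/2=189/9811: DF=(1 − 189/9811·(0))/(1+189/9811) = 9811/10000 ≈ 0.981100
step 2 [1y] swap r/2=62/1739: DF=(1 − 62/1739·(0.981100))/(1+62/1739) = 4659/5000 ≈ 0.931800
step 3 [1.5y] zero: DF = P = 4599/5000 ≈ 0.919800
step 4 [2y] bond c/2=1/50: DF=(60731/62500 − 1/50·(0.981100+0.931800+0.919800))/(1+1/50) = 8971/10000 ≈ 0.897100
step 5 [2.5y] bond c/2=1/160: DF=(365859/400000 − 1/160·(0.981100+0.931800+0.919800+0.897100))/(1+1/160) = 4429/5000 ≈ 0.885800
step 6 [3y] bond c/2=9/800: DF=(7499817/8000000 − 9/800·(0.981100+0.931800+0.919800+0.897100+0.885800))/(1+9/800) = 8757/10000 ≈ 0.875700
step 7 [3.5y] zero: DF = P = 8473/10000 ≈ 0.847300

1 1/2 9811/10000
2 1 4659/5000
3 3/2 4599/5000
4 2 8971/10000
5 5/2 4429/5000
6 3 8757/10000
7 7/2 8473/10000
f(1y,2.5y) = ((4659/5000)/(4429/5000) − 1)/(3/2) = 460/13287 ≈ 3.4620%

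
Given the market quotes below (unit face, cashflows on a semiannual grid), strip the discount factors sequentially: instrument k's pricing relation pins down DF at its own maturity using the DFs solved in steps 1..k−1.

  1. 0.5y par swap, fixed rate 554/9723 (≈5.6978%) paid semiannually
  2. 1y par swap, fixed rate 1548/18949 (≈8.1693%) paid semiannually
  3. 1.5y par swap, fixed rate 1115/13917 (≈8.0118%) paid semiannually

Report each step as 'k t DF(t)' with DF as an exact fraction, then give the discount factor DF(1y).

step 1 [0.5y] swap r/2=277/9723: DF=(1 − 277/9723·(0))/(1+277/9723) = 9723/10000 ≈ 0.972300
step 2 [1y] swap r/2=774/18949: DF=(1 − 774/18949·(0.972300))/(1+774/18949) = 4613/5000 ≈ 0.922600
step 3 [1.5y] swap r/2=1115/27834: DF=(1 − 1115/27834·(0.972300+0.922600))/(1+1115/27834) = 1777/2000 ≈ 0.888500

1 1/2 9723/10000
2 1 4613/5000
3 3/2 1777/2000
DF(1y) = 4613/5000 ≈ 0.922600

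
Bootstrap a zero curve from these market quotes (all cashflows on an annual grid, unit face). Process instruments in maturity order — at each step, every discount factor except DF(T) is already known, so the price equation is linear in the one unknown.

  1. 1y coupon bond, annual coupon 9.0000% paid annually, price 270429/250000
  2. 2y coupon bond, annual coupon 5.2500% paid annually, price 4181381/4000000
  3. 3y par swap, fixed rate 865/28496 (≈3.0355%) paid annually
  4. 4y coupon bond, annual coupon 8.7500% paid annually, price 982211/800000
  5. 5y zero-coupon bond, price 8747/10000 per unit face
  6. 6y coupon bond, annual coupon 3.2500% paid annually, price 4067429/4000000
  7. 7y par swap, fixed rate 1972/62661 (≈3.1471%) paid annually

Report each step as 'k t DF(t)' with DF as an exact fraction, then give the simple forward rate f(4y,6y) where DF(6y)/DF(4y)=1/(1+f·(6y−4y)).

step 1 [1y] bond c/1=9/100: DF=(270429/250000 − 9/100·(0))/(1+9/100) = 2481/2500 ≈ 0.992400
step 2 [2y] bond c/1=21/400: DF=(4181381/4000000 − 21/400·(0.992400))/(1+21/400) = 9437/10000 ≈ 0.943700
step 3 [3y] swap r/1=865/28496: DF=(1 − 865/28496·(0.992400+0.943700))/(1+865/28496) = 1827/2000 ≈ 0.913500
step 4 [4y] bond c/1=7/80: DF=(982211/800000 − 7/80·(0.992400+0.943700+0.913500))/(1+7/80) = 8997/10000 ≈ 0.899700
step 5 [5y] zero: DF = P = 8747/10000 ≈ 0.874700
step 6 [6y] bond c/1=13/400: DF=(4067429/4000000 − 13/400·(0.992400+0.943700+0.913500+0.899700+0.874700))/(1+13/400) = 8393/10000 ≈ 0.839300
step 7 [7y] swap r/1=1972/62661: DF=(1 − 1972/62661·(0.992400+0.943700+0.913500+0.899700+0.874700+0.839300))/(1+1972/62661) = 2007/2500 ≈ 0.802800

1 1 2481/2500
2 2 9437/10000
3 3 1827/2000
4 4 8997/10000
5 5 8747/10000
6 6 8393/10000
7 7 2007/2500
f(4y,6y) = ((8997/10000)/(8393/10000) − 1)/(2) = 302/8393 ≈ 3.5982%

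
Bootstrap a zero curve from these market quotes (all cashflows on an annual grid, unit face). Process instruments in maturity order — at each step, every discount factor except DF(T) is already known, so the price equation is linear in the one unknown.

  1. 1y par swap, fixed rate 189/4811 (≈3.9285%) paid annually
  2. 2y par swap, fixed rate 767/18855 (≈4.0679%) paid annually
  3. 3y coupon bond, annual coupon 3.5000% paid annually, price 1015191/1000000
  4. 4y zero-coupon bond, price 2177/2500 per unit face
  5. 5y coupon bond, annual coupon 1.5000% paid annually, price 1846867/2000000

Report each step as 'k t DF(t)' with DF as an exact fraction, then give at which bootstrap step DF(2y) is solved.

step 1 [1y] swap r/1=189/4811: DF=(1 − 189/4811·(0))/(1+189/4811) = 4811/5000 ≈ 0.962200
step 2 [2y] swap r/1=767/18855: DF=(1 − 767/18855·(0.962200))/(1+767/18855) = 9233/10000 ≈ 0.923300
step 3 [3y] bond c/1=7/200: DF=(1015191/1000000 − 7/200·(0.962200+0.923300))/(1+7/200) = 9171/10000 ≈ 0.917100
step 4 [4y] zero: DF = P = 2177/2500 ≈ 0.870800
step 5 [5y] bond c/1=3/200: DF=(1846867/2000000 − 3/200·(0.962200+0.923300+0.917100+0.870800))/(1+3/200) = 1711/2000 ≈ 0.855500

1 1 4811/5000
2 2 9233/10000
3 3 9171/10000
4 4 2177/2500
5 5 1711/2000
DF(2y) is solved at step 2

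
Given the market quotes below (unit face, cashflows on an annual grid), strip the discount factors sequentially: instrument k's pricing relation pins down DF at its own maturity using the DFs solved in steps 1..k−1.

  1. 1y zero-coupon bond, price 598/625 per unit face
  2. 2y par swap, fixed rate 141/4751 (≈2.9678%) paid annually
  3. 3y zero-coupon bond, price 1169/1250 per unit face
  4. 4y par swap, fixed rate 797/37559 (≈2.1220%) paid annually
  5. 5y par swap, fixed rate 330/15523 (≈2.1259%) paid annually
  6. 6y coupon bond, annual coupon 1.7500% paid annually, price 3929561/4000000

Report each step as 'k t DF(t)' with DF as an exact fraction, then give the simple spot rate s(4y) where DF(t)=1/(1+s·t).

step 1 [1y] zero: DF = P = 598/625 ≈ 0.956800
step 2 [2y] swap r/1=141/4751: DF=(1 − 141/4751·(0.956800))/(1+141/4751) = 2359/2500 ≈ 0.943600
step 3 [3y] zero: DF = P = 1169/1250 ≈ 0.935200
step 4 [4y] swap r/1=797/37559: DF=(1 − 797/37559·(0.956800+0.943600+0.935200))/(1+797/37559) = 9203/10000 ≈ 0.920300
step 5 [5y] swap r/1=330/15523: DF=(1 − 330/15523·(0.956800+0.943600+0.935200+0.920300))/(1+330/15523) = 901/1000 ≈ 0.901000
step 6 [6y] bond c/1=7/400: DF=(3929561/4000000 − 7/400·(0.956800+0.943600+0.935200+0.920300+0.901000))/(1+7/400) = 4427/5000 ≈ 0.885400

1 1 598/625
2 2 2359/2500
3 3 1169/1250
4 4 9203/10000
5 5 901/1000
6 6 4427/5000
s(4y) = (1/(9203/10000) − 1)/(4) = 797/36812 ≈ 2.1651%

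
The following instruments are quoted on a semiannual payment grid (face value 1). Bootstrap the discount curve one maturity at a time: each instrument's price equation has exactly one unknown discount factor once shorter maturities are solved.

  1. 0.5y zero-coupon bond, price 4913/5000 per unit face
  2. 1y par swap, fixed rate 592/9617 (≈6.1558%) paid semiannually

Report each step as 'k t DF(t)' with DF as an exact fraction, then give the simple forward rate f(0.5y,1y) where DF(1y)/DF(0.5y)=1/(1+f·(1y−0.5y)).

step 1 [0.5y] zero: DF = P = 4913/5000 ≈ 0.982600
step 2 [1y] swap r/2=296/9617: DF=(1 − 296/9617·(0.982600))/(1+296/9617) = 588/625 ≈ 0.940800

1 1/2 4913/5000
2 1 588/625
f(0.5y,1y) = ((4913/5000)/(588/625) − 1)/(1/2) = 209/2352 ≈ 8.8861%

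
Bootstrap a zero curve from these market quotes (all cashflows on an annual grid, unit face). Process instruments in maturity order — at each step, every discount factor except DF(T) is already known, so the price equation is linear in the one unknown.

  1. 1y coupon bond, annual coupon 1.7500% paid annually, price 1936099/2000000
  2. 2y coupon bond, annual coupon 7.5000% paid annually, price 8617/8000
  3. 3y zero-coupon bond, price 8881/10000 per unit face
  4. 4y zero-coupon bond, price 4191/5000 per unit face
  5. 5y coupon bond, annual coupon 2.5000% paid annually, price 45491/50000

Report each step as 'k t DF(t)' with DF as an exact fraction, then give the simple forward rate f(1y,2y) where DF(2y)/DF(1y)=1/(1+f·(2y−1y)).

1 1 4757/5000
2 2 2339/2500
3 3 8881/10000
4 4 4191/5000
5 5 1599/2000
f(1y,2y) = ((4757/5000)/(2339/2500) − 1)/(1) = 79/4678 ≈ 1.6888%

step 1 [1y] bond c/1=7/400: DF=(1936099/2000000 − 7/400·(0))/(1+7/400) = 4757/5000 ≈ 0.951400
step 2 [2y] bond c/1=3/40: DF=(8617/8000 − 3/40·(0.951400))/(1+3/40) = 2339/2500 ≈ 0.935600
step 3 [3y] zero: DF = P = 8881/10000 ≈ 0.888100
step 4 [4y] zero: DF = P = 4191/5000 ≈ 0.838200
step 5 [5y] bond c/1=1/40: DF=(45491/50000 − 1/40·(0.951400+0.935600+0.888100+0.838200))/(1+1/40) = 1599/2000 ≈ 0.799500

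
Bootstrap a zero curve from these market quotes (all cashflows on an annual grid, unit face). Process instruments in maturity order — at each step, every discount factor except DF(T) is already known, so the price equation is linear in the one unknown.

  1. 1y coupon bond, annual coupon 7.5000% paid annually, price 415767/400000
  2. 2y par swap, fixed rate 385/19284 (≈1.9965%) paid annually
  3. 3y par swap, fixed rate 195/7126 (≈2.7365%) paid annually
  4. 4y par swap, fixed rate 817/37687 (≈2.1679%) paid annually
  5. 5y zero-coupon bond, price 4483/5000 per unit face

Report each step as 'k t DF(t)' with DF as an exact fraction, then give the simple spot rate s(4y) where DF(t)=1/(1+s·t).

1 1 9669/10000
2 2 1923/2000
3 3 461/500
4 4 9183/10000
5 5 4483/5000
s(4y) = (1/(9183/10000) − 1)/(4) = 817/36732 ≈ 2.2242%

step 1 [1y] bond c/1=3/40: DF=(415767/400000 − 3/40·(0))/(1+3/40) = 9669/10000 ≈ 0.966900
step 2 [2y] swap r/1=385/19284: DF=(1 − 385/19284·(0.966900))/(1+385/19284) = 1923/2000 ≈ 0.961500
step 3 [3y] swap r/1=195/7126: DF=(1 − 195/7126·(0.966900+0.961500))/(1+195/7126) = 461/500 ≈ 0.922000
step 4 [4y] swap r/1=817/37687: DF=(1 − 817/37687·(0.966900+0.961500+0.922000))/(1+817/37687) = 9183/10000 ≈ 0.918300
step 5 [5y] zero: DF = P = 4483/5000 ≈ 0.896600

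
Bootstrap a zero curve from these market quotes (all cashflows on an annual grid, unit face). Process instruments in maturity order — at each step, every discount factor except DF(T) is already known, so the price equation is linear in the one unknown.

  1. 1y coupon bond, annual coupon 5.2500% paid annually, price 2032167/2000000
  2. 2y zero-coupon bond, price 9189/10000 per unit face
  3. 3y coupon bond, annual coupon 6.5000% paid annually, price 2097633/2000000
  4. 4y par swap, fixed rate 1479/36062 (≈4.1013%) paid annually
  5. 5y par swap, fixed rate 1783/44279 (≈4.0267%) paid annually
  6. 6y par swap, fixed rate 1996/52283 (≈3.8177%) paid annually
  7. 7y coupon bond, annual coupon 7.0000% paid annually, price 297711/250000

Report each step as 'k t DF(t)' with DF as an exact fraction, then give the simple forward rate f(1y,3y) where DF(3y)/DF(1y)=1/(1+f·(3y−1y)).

1 1 4827/5000
2 2 9189/10000
3 3 4349/5000
4 4 8521/10000
5 5 8217/10000
6 6 2001/2500
7 7 7709/10000
f(1y,3y) = ((4827/5000)/(4349/5000) − 1)/(2) = 239/4349 ≈ 5.4955%

step 1 [1y] bond c/1=21/400: DF=(2032167/2000000 − 21/400·(0))/(1+21/400) = 4827/5000 ≈ 0.965400
step 2 [2y] zero: DF = P = 9189/10000 ≈ 0.918900
step 3 [3y] bond c/1=13/200: DF=(2097633/2000000 − 13/200·(0.965400+0.918900))/(1+13/200) = 4349/5000 ≈ 0.869800
step 4 [4y] swap r/1=1479/36062: DF=(1 − 1479/36062·(0.965400+0.918900+0.869800))/(1+1479/36062) = 8521/10000 ≈ 0.852100
step 5 [5y] swap r/1=1783/44279: DF=(1 − 1783/44279·(0.965400+0.918900+0.869800+0.852100))/(1+1783/44279) = 8217/10000 ≈ 0.821700
step 6 [6y] swap r/1=1996/52283: DF=(1 − 1996/52283·(0.965400+0.918900+0.869800+0.852100+0.821700))/(1+1996/52283) = 2001/2500 ≈ 0.800400
step 7 [7y] bond c/1=7/100: DF=(297711/250000 − 7/100·(0.965400+0.918900+0.869800+0.852100+0.821700+0.800400))/(1+7/100) = 7709/10000 ≈ 0.770900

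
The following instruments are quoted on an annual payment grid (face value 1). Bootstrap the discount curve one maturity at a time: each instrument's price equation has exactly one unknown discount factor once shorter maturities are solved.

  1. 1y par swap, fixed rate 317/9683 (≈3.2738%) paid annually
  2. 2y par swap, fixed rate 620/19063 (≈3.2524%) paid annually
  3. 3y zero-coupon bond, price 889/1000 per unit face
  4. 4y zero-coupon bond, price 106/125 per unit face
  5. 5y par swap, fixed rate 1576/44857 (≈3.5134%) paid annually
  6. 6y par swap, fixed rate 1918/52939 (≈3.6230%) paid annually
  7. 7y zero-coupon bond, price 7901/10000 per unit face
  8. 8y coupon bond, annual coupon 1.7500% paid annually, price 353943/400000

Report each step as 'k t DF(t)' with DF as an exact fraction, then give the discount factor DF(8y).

step 1 [1y] swap r/1=317/9683: DF=(1 − 317/9683·(0))/(1+317/9683) = 9683/10000 ≈ 0.968300
step 2 [2y] swap r/1=620/19063: DF=(1 − 620/19063·(0.968300))/(1+620/19063) = 469/500 ≈ 0.938000
step 3 [3y] zero: DF = P = 889/1000 ≈ 0.889000
step 4 [4y] zero: DF = P = 106/125 ≈ 0.848000
step 5 [5y] swap r/1=1576/44857: DF=(1 − 1576/44857·(0.968300+0.938000+0.889000+0.848000))/(1+1576/44857) = 1053/1250 ≈ 0.842400
step 6 [6y] swap r/1=1918/52939: DF=(1 − 1918/52939·(0.968300+0.938000+0.889000+0.848000+0.842400))/(1+1918/52939) = 4041/5000 ≈ 0.808200
step 7 [7y] zero: DF = P = 7901/10000 ≈ 0.790100
step 8 [8y] bond c/1=7/400: DF=(353943/400000 − 7/400·(0.968300+0.938000+0.889000+0.848000+0.842400+0.808200+0.790100))/(1+7/400) = 153/200 ≈ 0.765000

1 1 9683/10000
2 2 469/500
3 3 889/1000
4 4 106/125
5 5 1053/1250
6 6 4041/5000
7 7 7901/10000
8 8 153/200
DF(8y) = 153/200 ≈ 0.765000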